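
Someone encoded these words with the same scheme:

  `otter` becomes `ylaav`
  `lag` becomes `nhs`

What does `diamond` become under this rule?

The output letters match the input read backwards, each shifted +7: otter reversed is retto. Read the word backwards and shift each letter +7.
On diamond: reverse → dnomaid; then shift: d+7=k, n+7=u, o+7=v, m+7=t, a+7=h, i+7=p, d+7=k.

kuvthpk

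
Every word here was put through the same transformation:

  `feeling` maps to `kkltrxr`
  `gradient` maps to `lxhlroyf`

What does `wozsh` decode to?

In feeling: f→k is +5, e→k is +6, e→l is +7, l→t is +8 — the shift increases by 1 each position. The shift increases by 1 at each position, starting from +5: 5, 6, 7, ….
Decoding wozsh: w−5=r, o−6=i, z−7=s, s−8=k, h−9=y.

risky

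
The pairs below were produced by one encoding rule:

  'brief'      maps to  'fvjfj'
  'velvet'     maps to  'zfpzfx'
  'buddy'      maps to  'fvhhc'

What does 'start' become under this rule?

The shift depends on letter class: consonant b→f is +4, but vowel i→j is +1. Vowels shift forward by 1 and consonants shift forward by 4.
Applying it to start: s(cons)+4=w, t(cons)+4=x, a(vowel)+1=b, r(cons)+4=v, t(cons)+4=x.

wxbvx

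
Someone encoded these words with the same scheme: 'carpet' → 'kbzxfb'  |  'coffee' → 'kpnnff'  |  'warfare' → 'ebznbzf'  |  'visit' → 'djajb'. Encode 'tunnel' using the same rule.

bvvvft

The shift depends on letter class: consonant c→k is +8, but vowel a→b is +1. The rule splits by letter class: vowels +1, consonants +8.
On tunnel: t(cons)+8=b, u(vowel)+1=v, n(cons)+8=v, n(cons)+8=v, e(vowel)+1=f, l(cons)+8=t.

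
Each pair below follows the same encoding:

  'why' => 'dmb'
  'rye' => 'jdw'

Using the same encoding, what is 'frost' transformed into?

yxtwk

The output letters match the input read backwards, each shifted +5: why reversed is yhw. Two steps: reverse the string, then apply a Caesar shift of +5.
For frost: reverse → tsorf; then shift: t+5=y, s+5=x, o+5=t, r+5=w, f+5=k.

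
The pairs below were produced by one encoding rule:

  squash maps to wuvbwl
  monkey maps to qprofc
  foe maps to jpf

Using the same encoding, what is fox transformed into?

Two shifts are in play — +1 for a/e/i/o/u, +4 for every other letter.
For fox: f(cons)+4=j, o(vowel)+1=p, x(cons)+4=b.

jpb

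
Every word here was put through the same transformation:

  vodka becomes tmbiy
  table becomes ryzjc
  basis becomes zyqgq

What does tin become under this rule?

Compare letters: v→t is +24, o→m is +24, d→b is +24 — a constant shift. Each letter is shifted forward by 24 in the alphabet (a Caesar shift of +24).
On tin: t+24=r, i+24=g, n+24=l.

rgl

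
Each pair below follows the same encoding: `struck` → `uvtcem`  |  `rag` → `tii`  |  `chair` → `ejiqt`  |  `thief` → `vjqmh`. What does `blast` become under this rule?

The rule splits by letter class: vowels +8, consonants +2.
On blast: b(cons)+2=d, l(cons)+2=n, a(vowel)+8=i, s(cons)+2=u, t(cons)+2=v.

dniuv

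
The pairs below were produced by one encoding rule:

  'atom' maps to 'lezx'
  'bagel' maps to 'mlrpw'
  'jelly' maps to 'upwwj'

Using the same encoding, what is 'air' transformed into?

ltc

Every letter moves 11 places later in the alphabet, wrapping around z→a.
Applying it to air: a+11=l, i+11=t, r+11=c.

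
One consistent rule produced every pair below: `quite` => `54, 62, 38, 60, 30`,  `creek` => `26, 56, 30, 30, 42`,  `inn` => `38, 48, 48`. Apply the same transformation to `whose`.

q(#17)→54 and u(#21)→62: differences scale by 2, so n = 2·pos + 20. Each letter becomes 2×(its alphabet position, a=1..z=26) + 20.
Applying it to whose: w=23→66, h=8→36, o=15→50, s=19→58, e=5→30.

66, 36, 50, 58, 30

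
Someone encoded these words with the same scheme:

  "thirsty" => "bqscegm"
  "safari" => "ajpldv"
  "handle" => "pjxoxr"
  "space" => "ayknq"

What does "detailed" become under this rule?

lndluyss

In thirsty: t→b is +8, h→q is +9, i→s is +10, r→c is +11 — the shift increases by 1 each position. The shift increases by 1 at each position, starting from +8: 8, 9, 10, ….
Applying it to detailed: d+8=l, e+9=n, t+10=d, a+11=l, i+12=u, l+13=y, e+14=s, d+15=s.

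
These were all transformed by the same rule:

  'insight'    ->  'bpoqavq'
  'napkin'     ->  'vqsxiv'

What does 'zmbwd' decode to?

voter

The output letters match the input read backwards, each shifted +8: insight reversed is thgisni. Read the word backwards and shift each letter +8.
Reversing it on zmbwd: shift back: z−8=r, m−8=e, b−8=t, w−8=o, d−8=v → retov; then reverse → voter.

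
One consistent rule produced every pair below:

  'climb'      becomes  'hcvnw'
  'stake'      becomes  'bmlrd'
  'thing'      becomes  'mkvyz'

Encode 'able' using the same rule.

lwcd

c(2)→h(7) and l(11)→c(2) fit y≡11x+11 (mod 26); the inverse of 11 mod 26 is 19. Treating letters as 0–25, the rule is x ↦ 11x + 11 (mod 26).
For able: a(0)→11·0+11≡11=l; b(1)→11·1+11≡22=w; l(11)→11·11+11≡2=c; e(4)→11·4+11≡3=d (all mod 26).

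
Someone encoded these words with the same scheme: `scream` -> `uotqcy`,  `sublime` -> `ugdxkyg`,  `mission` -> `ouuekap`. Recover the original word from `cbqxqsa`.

apology

It's a Vigenère-style cipher with numeric key [2,12]: position i shifts by key[i mod 2].
Reversing it on cbqxqsa: c−2=a, b−12=p, q−2=o, x−12=l, q−2=o, s−12=g, a−2=y.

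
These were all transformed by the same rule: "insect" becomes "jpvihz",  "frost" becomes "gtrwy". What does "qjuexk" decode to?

phrase

Letter i (0-indexed) is shifted by i+1, so successive shifts are 1, 2, 3, ….
Undoing it on qjuexk: q−1=p, j−2=h, u−3=r, e−4=a, x−5=s, k−6=e.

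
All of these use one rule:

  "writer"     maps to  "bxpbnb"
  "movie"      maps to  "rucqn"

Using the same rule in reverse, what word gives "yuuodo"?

tongue

The shift increases by 1 at each position, starting from +5: 5, 6, 7, ….
Decoding yuuodo: y−5=t, u−6=o, u−7=n, o−8=g, d−9=u, o−10=e.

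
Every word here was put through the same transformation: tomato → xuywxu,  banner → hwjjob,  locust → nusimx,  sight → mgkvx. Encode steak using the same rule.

mxowc

t(19)→x(23) and o(14)→u(20) fit y≡11x+22 (mod 26); the inverse of 11 mod 26 is 19. Each letter's alphabet position (a=0..z=25) is mapped through 11·x+22 mod 26 — an affine cipher.
For steak: s(18)→11·18+22≡12=m; t(19)→11·19+22≡23=x; e(4)→11·4+22≡14=o; a(0)→11·0+22≡22=w; k(10)→11·10+22≡2=c (all mod 26).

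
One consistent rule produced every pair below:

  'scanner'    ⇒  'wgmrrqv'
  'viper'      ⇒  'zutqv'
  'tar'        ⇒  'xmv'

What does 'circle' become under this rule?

The shift depends on letter class: consonant s→w is +4, but vowel a→m is +12. The rule splits by letter class: vowels +12, consonants +4.
Applying it to circle: c(cons)+4=g, i(vowel)+12=u, r(cons)+4=v, c(cons)+4=g, l(cons)+4=p, e(vowel)+12=q.

guvgpq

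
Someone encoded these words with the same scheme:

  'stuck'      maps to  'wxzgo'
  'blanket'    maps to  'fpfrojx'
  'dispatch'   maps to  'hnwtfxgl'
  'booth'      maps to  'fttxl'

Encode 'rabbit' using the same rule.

The shift depends on letter class: consonant s→w is +4, but vowel u→z is +5. The rule splits by letter class: vowels +5, consonants +4.
For rabbit: r(cons)+4=v, a(vowel)+5=f, b(cons)+4=f, b(cons)+4=f, i(vowel)+5=n, t(cons)+4=x.

vfffnx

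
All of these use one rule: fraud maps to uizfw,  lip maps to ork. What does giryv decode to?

tribe

This is the alphabet-reversal cipher (Atbash): a becomes z, b becomes y, etc.
Decoding giryv: g↔t, i↔r, r↔i, y↔b, v↔e.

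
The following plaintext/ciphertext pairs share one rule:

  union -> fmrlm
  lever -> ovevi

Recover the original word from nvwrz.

Each pair mirrors across the alphabet (u↔f, n↔m, i↔r): positions sum to 25. Each letter is replaced by its mirror in the alphabet: a↔z, b↔y, c↔x, and so on (the Atbash cipher).
Reversing it on nvwrz: n↔m, v↔e, w↔d, r↔i, z↔a.

media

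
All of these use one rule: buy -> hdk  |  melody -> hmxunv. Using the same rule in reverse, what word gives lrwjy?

The output letters match the input read backwards, each shifted +9: buy reversed is yub. Two steps: reverse the string, then apply a Caesar shift of +9.
Undoing it on lrwjy: shift back: l−9=c, r−9=i, w−9=n, j−9=a, y−9=p → cinap; then reverse → panic.

panic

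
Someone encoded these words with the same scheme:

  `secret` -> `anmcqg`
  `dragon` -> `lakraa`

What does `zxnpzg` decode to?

Each letter shifts forward by (position + 8), i.e. 8, 9, 10, … — the shift grows by one for each successive letter.
Undoing it on zxnpzg: z−8=r, x−9=o, n−10=d, p−11=e, z−12=n, g−13=t.

rodent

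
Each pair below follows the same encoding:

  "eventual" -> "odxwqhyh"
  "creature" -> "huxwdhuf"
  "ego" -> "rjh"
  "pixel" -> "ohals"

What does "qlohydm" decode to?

The output letters match the input read backwards, each shifted +3: eventual reversed is lautneve. Read the word backwards and shift each letter +3.
Decoding qlohydm: shift back: q−3=n, l−3=i, o−3=l, h−3=e, y−3=v, d−3=a, m−3=j → nilevaj; then reverse → javelin.

javelin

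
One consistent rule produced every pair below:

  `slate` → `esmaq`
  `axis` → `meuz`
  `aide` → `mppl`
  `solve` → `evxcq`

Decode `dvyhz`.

Shifts by position in slate: pos 0: s→e (+12), pos 1: l→s (+7), pos 2: a→m (+12), pos 3: t→a (+7) — repeating every 2. A repeating key of period 2 is used — shifts +12, +7 over and over.
Decoding dvyhz: d−12=r, v−7=o, y−12=m, h−7=a, z−12=n.

roman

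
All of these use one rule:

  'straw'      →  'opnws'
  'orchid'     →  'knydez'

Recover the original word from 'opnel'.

strip

Compare letters: s→o is +22, t→p is +22, r→n is +22 — a constant shift. Each letter is shifted forward by 22 in the alphabet (a Caesar shift of +22).
Decoding opnel: o−22=s, p−22=t, n−22=r, e−22=i, l−22=p.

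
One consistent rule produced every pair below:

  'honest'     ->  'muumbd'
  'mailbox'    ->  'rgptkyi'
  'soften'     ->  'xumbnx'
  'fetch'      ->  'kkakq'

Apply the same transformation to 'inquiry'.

ntxcrbj

In honest: h→m is +5, o→u is +6, n→u is +7, e→m is +8 — the shift increases by 1 each position. The shift increases by 1 at each position, starting from +5: 5, 6, 7, ….
For inquiry: i+5=n, n+6=t, q+7=x, u+8=c, i+9=r, r+10=b, y+11=j.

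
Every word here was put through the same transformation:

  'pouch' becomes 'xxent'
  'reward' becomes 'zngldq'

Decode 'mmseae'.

editor

Each letter shifts forward by (position + 8), i.e. 8, 9, 10, … — the shift grows by one for each successive letter.
Decoding mmseae: m−8=e, m−9=d, s−10=i, e−11=t, a−12=o, e−13=r.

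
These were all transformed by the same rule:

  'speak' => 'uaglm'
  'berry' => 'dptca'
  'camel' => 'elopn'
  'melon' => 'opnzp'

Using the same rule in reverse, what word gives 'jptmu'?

Shifts by position in speak: pos 0: s→u (+2), pos 1: p→a (+11), pos 2: e→g (+2), pos 3: a→l (+11) — repeating every 2. It's a Vigenère-style cipher with numeric key [2,11]: position i shifts by key[i mod 2].
Reversing it on jptmu: j−2=h, p−11=e, t−2=r, m−11=b, u−2=s.

herbs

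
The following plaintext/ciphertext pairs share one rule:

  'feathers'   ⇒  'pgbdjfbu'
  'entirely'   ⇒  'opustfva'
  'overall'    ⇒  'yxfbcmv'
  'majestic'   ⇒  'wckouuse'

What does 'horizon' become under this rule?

rqssbpx

Shifts by position in feathers: pos 0: f→p (+10), pos 1: e→g (+2), pos 2: a→b (+1), pos 3: t→d (+10), pos 4: h→j (+2), pos 5: e→f (+1) — repeating every 3. A repeating key of period 3 is used — shifts +10, +2, +1 over and over.
On horizon: h+10=r, o+2=q, r+1=s, i+10=s, z+2=b, o+1=p, n+10=x.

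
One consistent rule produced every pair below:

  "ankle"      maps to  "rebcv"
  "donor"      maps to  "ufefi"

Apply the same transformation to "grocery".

xiftvip

Compare letters: a→r is +17, n→e is +17, k→b is +17 — a constant shift. Each letter is shifted forward by 17 in the alphabet (a Caesar shift of +17).
For grocery: g+17=x, r+17=i, o+17=f, c+17=t, e+17=v, r+17=i, y+17=p.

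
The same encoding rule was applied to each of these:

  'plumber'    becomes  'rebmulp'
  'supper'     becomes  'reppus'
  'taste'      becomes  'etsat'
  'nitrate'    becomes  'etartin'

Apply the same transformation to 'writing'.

gnitirw

The word is simply reversed.
Applying it to writing: reverse → gnitirw.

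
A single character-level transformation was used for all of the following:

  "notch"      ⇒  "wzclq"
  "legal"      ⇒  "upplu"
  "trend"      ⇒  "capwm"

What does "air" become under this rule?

lta

Vowels shift forward by 11 and consonants shift forward by 9.
For air: a(vowel)+11=l, i(vowel)+11=t, r(cons)+9=a.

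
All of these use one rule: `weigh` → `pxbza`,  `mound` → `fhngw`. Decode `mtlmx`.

taste

It's a constant shift of +19 (ROT19).
Decoding mtlmx: m−19=t, t−19=a, l−19=s, m−19=t, x−19=e.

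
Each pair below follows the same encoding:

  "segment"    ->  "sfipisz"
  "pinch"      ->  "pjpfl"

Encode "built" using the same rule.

bvkox

Each letter shifts forward by its position index (0, 1, 2, …) — the shift grows by one for each successive letter.
On built: b+0=b, u+1=v, i+2=k, l+3=o, t+4=x.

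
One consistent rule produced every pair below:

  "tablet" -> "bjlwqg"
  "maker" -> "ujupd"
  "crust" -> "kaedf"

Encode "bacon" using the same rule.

jjmzz

In tablet: t→b is +8, a→j is +9, b→l is +10, l→w is +11 — the shift increases by 1 each position. Each letter shifts forward by (position + 8), i.e. 8, 9, 10, … — the shift grows by one for each successive letter.
For bacon: b+8=j, a+9=j, c+10=m, o+11=z, n+12=z.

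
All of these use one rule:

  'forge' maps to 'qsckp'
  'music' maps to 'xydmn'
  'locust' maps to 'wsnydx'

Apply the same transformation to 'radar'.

ceoec

Shifts by position in forge: pos 0: f→q (+11), pos 1: o→s (+4), pos 2: r→c (+11), pos 3: g→k (+4) — repeating every 2. The shifts repeat in a cycle of length 2: positions 0,1,… shift by +11, +4, then the pattern repeats.
On radar: r+11=c, a+4=e, d+11=o, a+4=e, r+11=c.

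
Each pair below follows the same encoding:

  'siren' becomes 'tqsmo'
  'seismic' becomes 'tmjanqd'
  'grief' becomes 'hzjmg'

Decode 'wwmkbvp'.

Shifts by position in siren: pos 0: s→t (+1), pos 1: i→q (+8), pos 2: r→s (+1), pos 3: e→m (+8) — repeating every 2. The shifts repeat in a cycle of length 2: positions 0,1,… shift by +1, +8, then the pattern repeats.
Reversing it on wwmkbvp: w−1=v, w−8=o, m−1=l, k−8=c, b−1=a, v−8=n, p−1=o.

volcano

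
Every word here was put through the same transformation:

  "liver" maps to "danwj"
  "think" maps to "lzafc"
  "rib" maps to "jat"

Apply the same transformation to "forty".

xgjlq

This is a Caesar cipher with shift 18.
For forty: f+18=x, o+18=g, r+18=j, t+18=l, y+18=q.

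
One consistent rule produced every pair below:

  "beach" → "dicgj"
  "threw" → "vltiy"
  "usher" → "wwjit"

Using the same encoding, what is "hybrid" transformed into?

It's a Vigenère-style cipher with numeric key [2,4]: position i shifts by key[i mod 2].
Applying it to hybrid: h+2=j, y+4=c, b+2=d, r+4=v, i+2=k, d+4=h.

jcdvkh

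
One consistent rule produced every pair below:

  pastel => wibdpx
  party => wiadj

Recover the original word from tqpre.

In pastel: p→w is +7, a→i is +8, s→b is +9, t→d is +10 — the shift increases by 1 each position. Each letter shifts forward by (position + 7), i.e. 7, 8, 9, … — the shift grows by one for each successive letter.
Undoing it on tqpre: t−7=m, q−8=i, p−9=g, r−10=h, e−11=t.

might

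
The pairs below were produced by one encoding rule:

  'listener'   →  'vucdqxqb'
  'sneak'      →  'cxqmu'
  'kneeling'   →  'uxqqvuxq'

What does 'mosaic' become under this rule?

The rule splits by letter class: vowels +12, consonants +10.
On mosaic: m(cons)+10=w, o(vowel)+12=a, s(cons)+10=c, a(vowel)+12=m, i(vowel)+12=u, c(cons)+10=m.

wacmum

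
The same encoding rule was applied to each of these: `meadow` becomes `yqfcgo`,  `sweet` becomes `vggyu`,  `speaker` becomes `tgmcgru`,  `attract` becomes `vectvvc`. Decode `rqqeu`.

The output letters match the input read backwards, each shifted +2: meadow reversed is wodaem. The word is reversed, then every letter is shifted forward by 2.
Undoing it on rqqeu: shift back: r−2=p, q−2=o, q−2=o, e−2=c, u−2=s → poocs; then reverse → scoop.

scoop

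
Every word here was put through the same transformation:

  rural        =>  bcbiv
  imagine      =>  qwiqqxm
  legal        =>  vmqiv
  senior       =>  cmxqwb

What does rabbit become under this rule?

Two shifts are in play — +8 for a/e/i/o/u, +10 for every other letter.
For rabbit: r(cons)+10=b, a(vowel)+8=i, b(cons)+10=l, b(cons)+10=l, i(vowel)+8=q, t(cons)+10=d.

billqd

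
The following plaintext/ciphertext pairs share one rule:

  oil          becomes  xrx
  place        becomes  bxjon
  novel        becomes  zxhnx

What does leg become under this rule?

The shift depends on letter class: consonant l→x is +12, but vowel o→x is +9. The rule splits by letter class: vowels +9, consonants +12.
Applying it to leg: l(cons)+12=x, e(vowel)+9=n, g(cons)+12=s.

xns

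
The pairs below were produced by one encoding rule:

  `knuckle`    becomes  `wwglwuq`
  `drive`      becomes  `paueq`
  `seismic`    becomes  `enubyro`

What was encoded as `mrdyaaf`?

Shifts by position in knuckle: pos 0: k→w (+12), pos 1: n→w (+9), pos 2: u→g (+12), pos 3: c→l (+9) — repeating every 2. It's a Vigenère-style cipher with numeric key [12,9]: position i shifts by key[i mod 2].
Undoing it on mrdyaaf: m−12=a, r−9=i, d−12=r, y−9=p, a−12=o, a−9=r, f−12=t.

airport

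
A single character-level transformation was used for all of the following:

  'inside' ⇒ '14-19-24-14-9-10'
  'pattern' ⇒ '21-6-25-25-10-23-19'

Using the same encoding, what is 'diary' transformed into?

The number is (letter's place in the alphabet, a=1) + 5.
On diary: d=4→9, i=9→14, a=1→6, r=18→23, y=25→30.

9-14-6-23-30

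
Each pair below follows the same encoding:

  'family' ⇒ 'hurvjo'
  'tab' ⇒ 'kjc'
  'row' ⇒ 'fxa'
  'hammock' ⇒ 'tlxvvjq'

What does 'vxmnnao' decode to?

freedom

The word is reversed, then every letter is shifted forward by 9.
Reversing it on vxmnnao: shift back: v−9=m, x−9=o, m−9=d, n−9=e, n−9=e, a−9=r, o−9=f → modeerf; then reverse → freedom.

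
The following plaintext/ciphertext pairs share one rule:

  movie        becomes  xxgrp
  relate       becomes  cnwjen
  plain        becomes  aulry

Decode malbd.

Shifts by position in movie: pos 0: m→x (+11), pos 1: o→x (+9), pos 2: v→g (+11), pos 3: i→r (+9) — repeating every 2. It's a Vigenère-style cipher with numeric key [11,9]: position i shifts by key[i mod 2].
Undoing it on malbd: m−11=b, a−9=r, l−11=a, b−9=s, d−11=s.

brass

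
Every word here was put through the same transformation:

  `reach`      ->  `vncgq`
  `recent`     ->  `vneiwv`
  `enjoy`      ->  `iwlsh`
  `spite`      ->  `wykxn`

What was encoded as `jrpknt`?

finger

The shifts repeat in a cycle of length 3: positions 0,1,… shift by +4, +9, +2, then the pattern repeats.
Reversing it on jrpknt: j−4=f, r−9=i, p−2=n, k−4=g, n−9=e, t−2=r.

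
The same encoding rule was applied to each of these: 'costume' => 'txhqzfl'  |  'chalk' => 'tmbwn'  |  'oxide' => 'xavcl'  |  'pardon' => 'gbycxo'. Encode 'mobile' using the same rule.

Treating letters as 0–25, the rule is x ↦ 9x + 1 (mod 26).
For mobile: m(12)→9·12+1≡5=f; o(14)→9·14+1≡23=x; b(1)→9·1+1≡10=k; i(8)→9·8+1≡21=v; l(11)→9·11+1≡22=w; e(4)→9·4+1≡11=l (all mod 26).

fxkvwl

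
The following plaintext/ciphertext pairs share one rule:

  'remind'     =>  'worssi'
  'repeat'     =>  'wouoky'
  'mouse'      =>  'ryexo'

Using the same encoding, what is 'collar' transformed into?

hyqqkw

The shift depends on letter class: consonant r→w is +5, but vowel e→o is +10. The rule splits by letter class: vowels +10, consonants +5.
For collar: c(cons)+5=h, o(vowel)+10=y, l(cons)+5=q, l(cons)+5=q, a(vowel)+10=k, r(cons)+5=w.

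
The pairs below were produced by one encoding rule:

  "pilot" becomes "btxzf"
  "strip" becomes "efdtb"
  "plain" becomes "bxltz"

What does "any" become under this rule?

lzk

The shift depends on letter class: consonant p→b is +12, but vowel i→t is +11. Two shifts are in play — +11 for a/e/i/o/u, +12 for every other letter.
For any: a(vowel)+11=l, n(cons)+12=z, y(cons)+12=k.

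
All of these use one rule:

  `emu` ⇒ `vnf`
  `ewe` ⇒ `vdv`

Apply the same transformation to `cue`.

xfv

Each pair mirrors across the alphabet (e↔v, m↔n, u↔f): positions sum to 25. This is the alphabet-reversal cipher (Atbash): a becomes z, b becomes y, etc.
On cue: c↔x, u↔f, e↔v.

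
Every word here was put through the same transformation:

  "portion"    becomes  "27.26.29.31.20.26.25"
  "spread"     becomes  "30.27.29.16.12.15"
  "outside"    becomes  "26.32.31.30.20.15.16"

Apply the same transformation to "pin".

27.20.25

p is letter #16 and maps to 27: an offset of 11. The number is (letter's place in the alphabet, a=1) + 11.
Applying it to pin: p=16→27, i=9→20, n=14→25.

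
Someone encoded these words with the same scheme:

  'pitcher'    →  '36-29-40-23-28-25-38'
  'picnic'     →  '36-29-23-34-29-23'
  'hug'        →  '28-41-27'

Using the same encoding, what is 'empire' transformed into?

p is letter #16 and maps to 36: an offset of 20. The number is (letter's place in the alphabet, a=1) + 20.
Applying it to empire: e=5→25, m=13→33, p=16→36, i=9→29, r=18→38, e=5→25.

25-33-36-29-38-25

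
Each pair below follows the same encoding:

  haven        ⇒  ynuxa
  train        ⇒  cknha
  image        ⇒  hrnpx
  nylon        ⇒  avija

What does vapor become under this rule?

h(7)→y(24) and a(0)→n(13) fit y≡9x+13 (mod 26); the inverse of 9 mod 26 is 3. Each letter's alphabet position (a=0..z=25) is mapped through 9·x+13 mod 26 — an affine cipher.
Applying it to vapor: v(21)→9·21+13≡20=u; a(0)→9·0+13≡13=n; p(15)→9·15+13≡18=s; o(14)→9·14+13≡9=j; r(17)→9·17+13≡10=k (all mod 26).

unsjk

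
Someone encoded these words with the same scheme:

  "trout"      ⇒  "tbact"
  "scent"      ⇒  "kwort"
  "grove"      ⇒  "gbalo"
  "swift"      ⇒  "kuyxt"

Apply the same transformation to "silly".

Each letter's alphabet position (a=0..z=25) is mapped through 9·x+4 mod 26 — an affine cipher.
Applying it to silly: s(18)→9·18+4≡10=k; i(8)→9·8+4≡24=y; l(11)→9·11+4≡25=z; l(11)→9·11+4≡25=z; y(24)→9·24+4≡12=m (all mod 26).

kyzzm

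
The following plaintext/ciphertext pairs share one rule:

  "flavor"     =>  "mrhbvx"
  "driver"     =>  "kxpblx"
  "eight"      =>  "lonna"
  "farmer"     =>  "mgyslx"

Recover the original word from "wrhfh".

plaza

A repeating key of period 2 is used — shifts +7, +6 over and over.
Undoing it on wrhfh: w−7=p, r−6=l, h−7=a, f−6=z, h−7=a.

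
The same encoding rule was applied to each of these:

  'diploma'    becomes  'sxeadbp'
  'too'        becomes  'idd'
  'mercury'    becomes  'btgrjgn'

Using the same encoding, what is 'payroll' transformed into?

Every letter moves 15 places later in the alphabet, wrapping around z→a.
On payroll: p+15=e, a+15=p, y+15=n, r+15=g, o+15=d, l+15=a, l+15=a.

epngdaa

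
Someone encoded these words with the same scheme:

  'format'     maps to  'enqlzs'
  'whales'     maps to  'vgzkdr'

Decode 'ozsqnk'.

patrol

Compare letters: f→e is +25, o→n is +25, r→q is +25 — a constant shift. This is a Caesar cipher with shift 25.
Decoding ozsqnk: o−25=p, z−25=a, s−25=t, q−25=r, n−25=o, k−25=l.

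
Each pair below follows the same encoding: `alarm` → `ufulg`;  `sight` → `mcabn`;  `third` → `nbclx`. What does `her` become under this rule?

Compare letters: a→u is +20, l→f is +20, a→u is +20 — a constant shift. Each letter is shifted forward by 20 in the alphabet (a Caesar shift of +20).
For her: h+20=b, e+20=y, r+20=l.

byl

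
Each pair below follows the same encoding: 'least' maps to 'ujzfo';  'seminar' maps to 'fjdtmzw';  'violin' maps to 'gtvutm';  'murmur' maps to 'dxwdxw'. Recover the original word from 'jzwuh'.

early

l(11)→u(20) and e(4)→j(9) fit y≡9x+25 (mod 26); the inverse of 9 mod 26 is 3. Treating letters as 0–25, the rule is x ↦ 9x + 25 (mod 26).
Reversing it on jzwuh: j(9)→3·(9−25)≡4=e; z(25)→3·(25−25)≡0=a; w(22)→3·(22−25)≡17=r; u(20)→3·(20−25)≡11=l; h(7)→3·(7−25)≡24=y (all mod 26).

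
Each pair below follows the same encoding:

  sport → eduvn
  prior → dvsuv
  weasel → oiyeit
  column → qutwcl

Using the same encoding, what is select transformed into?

eitiqn

Each letter's alphabet position (a=0..z=25) is mapped through 9·x+24 mod 26 — an affine cipher.
For select: s(18)→9·18+24≡4=e; e(4)→9·4+24≡8=i; l(11)→9·11+24≡19=t; e(4)→9·4+24≡8=i; c(2)→9·2+24≡16=q; t(19)→9·19+24≡13=n (all mod 26).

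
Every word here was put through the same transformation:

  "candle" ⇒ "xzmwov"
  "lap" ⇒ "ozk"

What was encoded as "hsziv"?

share

Each pair mirrors across the alphabet (c↔x, a↔z, n↔m): positions sum to 25. Each letter is replaced by its mirror in the alphabet: a↔z, b↔y, c↔x, and so on (the Atbash cipher).
Reversing it on hsziv: h↔s, s↔h, z↔a, i↔r, v↔e.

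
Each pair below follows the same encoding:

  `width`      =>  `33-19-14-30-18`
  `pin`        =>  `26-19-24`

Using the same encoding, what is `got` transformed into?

17-25-30

The number is (letter's place in the alphabet, a=1) + 10.
For got: g=7→17, o=15→25, t=20→30.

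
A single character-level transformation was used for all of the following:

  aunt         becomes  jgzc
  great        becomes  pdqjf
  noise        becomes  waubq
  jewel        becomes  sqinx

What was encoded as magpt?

Shifts by position in aunt: pos 0: a→j (+9), pos 1: u→g (+12), pos 2: n→z (+12), pos 3: t→c (+9) — repeating every 3. It's a Vigenère-style cipher with numeric key [9,12,12]: position i shifts by key[i mod 3].
Decoding magpt: m−9=d, a−12=o, g−12=u, p−9=g, t−12=h.

dough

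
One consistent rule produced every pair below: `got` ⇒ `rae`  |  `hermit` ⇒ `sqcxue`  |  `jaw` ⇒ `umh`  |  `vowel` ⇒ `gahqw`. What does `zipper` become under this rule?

Two shifts are in play — +12 for a/e/i/o/u, +11 for every other letter.
Applying it to zipper: z(cons)+11=k, i(vowel)+12=u, p(cons)+11=a, p(cons)+11=a, e(vowel)+12=q, r(cons)+11=c.

kuaaqc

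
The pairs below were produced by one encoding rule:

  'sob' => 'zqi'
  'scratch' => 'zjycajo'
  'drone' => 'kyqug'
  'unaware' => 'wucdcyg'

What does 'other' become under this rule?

The shift depends on letter class: consonant s→z is +7, but vowel o→q is +2. Two shifts are in play — +2 for a/e/i/o/u, +7 for every other letter.
On other: o(vowel)+2=q, t(cons)+7=a, h(cons)+7=o, e(vowel)+2=g, r(cons)+7=y.

qaogy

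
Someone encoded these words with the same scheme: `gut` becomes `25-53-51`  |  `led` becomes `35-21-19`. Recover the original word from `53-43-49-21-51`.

Each letter becomes 2×(its alphabet position, a=1..z=26) + 11.
Reversing it on 53-43-49-21-51: 53→(53−11)÷2=21=u, 43→(43−11)÷2=16=p, 49→(49−11)÷2=19=s, 21→(21−11)÷2=5=e, 51→(51−11)÷2=20=t.

upset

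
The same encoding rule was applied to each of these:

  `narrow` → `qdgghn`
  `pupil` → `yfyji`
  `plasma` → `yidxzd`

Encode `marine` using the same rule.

n(13)→q(16) and a(0)→d(3) fit y≡17x+3 (mod 26); the inverse of 17 mod 26 is 23. Each letter's alphabet position (a=0..z=25) is mapped through 17·x+3 mod 26 — an affine cipher.
On marine: m(12)→17·12+3≡25=z; a(0)→17·0+3≡3=d; r(17)→17·17+3≡6=g; i(8)→17·8+3≡9=j; n(13)→17·13+3≡16=q; e(4)→17·4+3≡19=t (all mod 26).

zdgjqt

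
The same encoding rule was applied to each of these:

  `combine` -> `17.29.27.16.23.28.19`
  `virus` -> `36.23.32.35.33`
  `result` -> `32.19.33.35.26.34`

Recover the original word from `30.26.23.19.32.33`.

pliers

Each letter is replaced by its alphabet position (a=1..z=26) + 14.
Decoding 30.26.23.19.32.33: 30→(30−14)÷1=16=p, 26→(26−14)÷1=12=l, 23→(23−14)÷1=9=i, 19→(19−14)÷1=5=e, 32→(32−14)÷1=18=r, 33→(33−14)÷1=19=s.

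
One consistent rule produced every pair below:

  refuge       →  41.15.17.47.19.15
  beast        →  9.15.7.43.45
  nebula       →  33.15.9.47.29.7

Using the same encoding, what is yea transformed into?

The formula is n = 2×(alphabet index, a=1) + 5.
Applying it to yea: y=25→55, e=5→15, a=1→7.

55.15.7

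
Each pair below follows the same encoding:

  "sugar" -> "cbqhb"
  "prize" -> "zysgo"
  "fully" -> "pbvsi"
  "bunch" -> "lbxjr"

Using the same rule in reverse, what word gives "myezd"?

crust

Shifts by position in sugar: pos 0: s→c (+10), pos 1: u→b (+7), pos 2: g→q (+10), pos 3: a→h (+7) — repeating every 2. A repeating key of period 2 is used — shifts +10, +7 over and over.
Reversing it on myezd: m−10=c, y−7=r, e−10=u, z−7=s, d−10=t.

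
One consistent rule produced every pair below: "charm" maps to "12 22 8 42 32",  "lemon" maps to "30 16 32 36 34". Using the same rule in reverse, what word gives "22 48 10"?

hub

The formula is n = 2×(alphabet index, a=1) + 6.
Decoding 22 48 10: 22→(22−6)÷2=8=h, 48→(48−6)÷2=21=u, 10→(10−6)÷2=2=b.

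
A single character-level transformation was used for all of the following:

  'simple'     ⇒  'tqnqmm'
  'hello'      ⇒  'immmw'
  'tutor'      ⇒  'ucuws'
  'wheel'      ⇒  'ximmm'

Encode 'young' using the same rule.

The shift depends on letter class: consonant s→t is +1, but vowel i→q is +8. The rule splits by letter class: vowels +8, consonants +1.
On young: y(cons)+1=z, o(vowel)+8=w, u(vowel)+8=c, n(cons)+1=o, g(cons)+1=h.

zwcoh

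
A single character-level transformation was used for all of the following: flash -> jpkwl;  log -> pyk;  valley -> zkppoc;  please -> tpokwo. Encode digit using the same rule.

hsksx

The rule splits by letter class: vowels +10, consonants +4.
Applying it to digit: d(cons)+4=h, i(vowel)+10=s, g(cons)+4=k, i(vowel)+10=s, t(cons)+4=x.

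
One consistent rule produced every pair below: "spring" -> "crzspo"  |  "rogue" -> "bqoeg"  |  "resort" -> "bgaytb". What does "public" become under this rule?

zwjvkk

Shifts by position in spring: pos 0: s→c (+10), pos 1: p→r (+2), pos 2: r→z (+8), pos 3: i→s (+10), pos 4: n→p (+2), pos 5: g→o (+8) — repeating every 3. It's a Vigenère-style cipher with numeric key [10,2,8]: position i shifts by key[i mod 3].
On public: p+10=z, u+2=w, b+8=j, l+10=v, i+2=k, c+8=k.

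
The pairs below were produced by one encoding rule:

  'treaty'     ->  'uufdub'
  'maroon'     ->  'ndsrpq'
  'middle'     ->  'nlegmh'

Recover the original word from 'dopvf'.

close

Shifts by position in treaty: pos 0: t→u (+1), pos 1: r→u (+3), pos 2: e→f (+1), pos 3: a→d (+3) — repeating every 2. It's a Vigenère-style cipher with numeric key [1,3]: position i shifts by key[i mod 2].
Undoing it on dopvf: d−1=c, o−3=l, p−1=o, v−3=s, f−1=e.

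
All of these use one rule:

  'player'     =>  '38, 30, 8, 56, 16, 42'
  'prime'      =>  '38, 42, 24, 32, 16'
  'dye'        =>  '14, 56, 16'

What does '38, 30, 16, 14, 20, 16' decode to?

pledge

p(#16)→38 and l(#12)→30: differences scale by 2, so n = 2·pos + 6. Each letter becomes 2×(its alphabet position, a=1..z=26) + 6.
Decoding 38, 30, 16, 14, 20, 16: 38→(38−6)÷2=16=p, 30→(30−6)÷2=12=l, 16→(16−6)÷2=5=e, 14→(14−6)÷2=4=d, 20→(20−6)÷2=7=g, 16→(16−6)÷2=5=e.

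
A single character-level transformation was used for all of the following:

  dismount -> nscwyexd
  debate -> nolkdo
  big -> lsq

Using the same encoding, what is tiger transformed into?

Every letter moves 10 places later in the alphabet, wrapping around z→a.
For tiger: t+10=d, i+10=s, g+10=q, e+10=o, r+10=b.

dsqob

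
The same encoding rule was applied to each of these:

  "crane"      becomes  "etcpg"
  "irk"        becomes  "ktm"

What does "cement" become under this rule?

Compare letters: c→e is +2, r→t is +2, a→c is +2 — a constant shift. Every letter moves 2 places later in the alphabet, wrapping around z→a.
On cement: c+2=e, e+2=g, m+2=o, e+2=g, n+2=p, t+2=v.

egogpv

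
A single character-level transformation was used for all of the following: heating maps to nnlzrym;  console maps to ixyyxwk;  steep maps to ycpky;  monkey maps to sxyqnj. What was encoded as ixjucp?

coyote

Shifts by position in heating: pos 0: h→n (+6), pos 1: e→n (+9), pos 2: a→l (+11), pos 3: t→z (+6), pos 4: i→r (+9), pos 5: n→y (+11) — repeating every 3. It's a Vigenère-style cipher with numeric key [6,9,11]: position i shifts by key[i mod 3].
Undoing it on ixjucp: i−6=c, x−9=o, j−11=y, u−6=o, c−9=t, p−11=e.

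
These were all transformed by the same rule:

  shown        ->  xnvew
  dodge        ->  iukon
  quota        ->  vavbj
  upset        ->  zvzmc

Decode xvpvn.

spine

In shown: s→x is +5, h→n is +6, o→v is +7, w→e is +8 — the shift increases by 1 each position. The shift increases by 1 at each position, starting from +5: 5, 6, 7, ….
Reversing it on xvpvn: x−5=s, v−6=p, p−7=i, v−8=n, n−9=e.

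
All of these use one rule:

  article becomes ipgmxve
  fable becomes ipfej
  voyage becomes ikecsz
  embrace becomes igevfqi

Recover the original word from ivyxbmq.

The output letters match the input read backwards, each shifted +4: article reversed is elcitra. Two steps: reverse the string, then apply a Caesar shift of +4.
Undoing it on ivyxbmq: shift back: i−4=e, v−4=r, y−4=u, x−4=t, b−4=x, m−4=i, q−4=m → erutxim; then reverse → mixture.

mixture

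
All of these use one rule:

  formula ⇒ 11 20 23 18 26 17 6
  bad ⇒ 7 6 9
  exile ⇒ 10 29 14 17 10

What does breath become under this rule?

f is letter #6 and maps to 11: an offset of 5. The number is (letter's place in the alphabet, a=1) + 5.
Applying it to breath: b=2→7, r=18→23, e=5→10, a=1→6, t=20→25, h=8→13.

7 23 10 6 25 13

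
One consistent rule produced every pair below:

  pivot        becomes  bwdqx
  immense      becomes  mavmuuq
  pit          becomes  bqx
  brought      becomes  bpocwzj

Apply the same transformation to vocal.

tikwd

Read the word backwards and shift each letter +8.
Applying it to vocal: reverse → lacov; then shift: l+8=t, a+8=i, c+8=k, o+8=w, v+8=d.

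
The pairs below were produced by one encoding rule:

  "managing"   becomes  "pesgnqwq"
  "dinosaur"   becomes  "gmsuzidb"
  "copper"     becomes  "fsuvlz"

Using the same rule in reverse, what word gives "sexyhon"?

In managing: m→p is +3, a→e is +4, n→s is +5, a→g is +6 — the shift increases by 1 each position. Letter i (0-indexed) is shifted by i+3, so successive shifts are 3, 4, 5, ….
Undoing it on sexyhon: s−3=p, e−4=a, x−5=s, y−6=s, h−7=a, o−8=g, n−9=e.

passage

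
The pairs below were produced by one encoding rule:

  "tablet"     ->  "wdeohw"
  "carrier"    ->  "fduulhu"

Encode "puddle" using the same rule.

Compare letters: t→w is +3, a→d is +3, b→e is +3 — a constant shift. Each letter is shifted forward by 3 in the alphabet (a Caesar shift of +3).
Applying it to puddle: p+3=s, u+3=x, d+3=g, d+3=g, l+3=o, e+3=h.

sxggoh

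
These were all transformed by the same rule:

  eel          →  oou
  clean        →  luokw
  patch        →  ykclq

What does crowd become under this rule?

The shift depends on letter class: consonant l→u is +9, but vowel e→o is +10. Vowels shift forward by 10 and consonants shift forward by 9.
On crowd: c(cons)+9=l, r(cons)+9=a, o(vowel)+10=y, w(cons)+9=f, d(cons)+9=m.

layfm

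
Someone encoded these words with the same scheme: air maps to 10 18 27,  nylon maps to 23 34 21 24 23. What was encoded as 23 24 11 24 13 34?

nobody

The number is (letter's place in the alphabet, a=1) + 9.
Reversing it on 23 24 11 24 13 34: 23→(23−9)÷1=14=n, 24→(24−9)÷1=15=o, 11→(11−9)÷1=2=b, 24→(24−9)÷1=15=o, 13→(13−9)÷1=4=d, 34→(34−9)÷1=25=y.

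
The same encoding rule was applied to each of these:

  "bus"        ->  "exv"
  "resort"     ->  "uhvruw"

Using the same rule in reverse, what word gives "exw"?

but

Compare letters: b→e is +3, u→x is +3, s→v is +3 — a constant shift. Each letter is shifted forward by 3 in the alphabet (a Caesar shift of +3).
Decoding exw: e−3=b, x−3=u, w−3=t.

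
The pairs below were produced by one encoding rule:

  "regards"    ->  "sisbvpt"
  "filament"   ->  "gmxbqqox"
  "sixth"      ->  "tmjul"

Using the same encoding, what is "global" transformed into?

hpacex

Shifts by position in regards: pos 0: r→s (+1), pos 1: e→i (+4), pos 2: g→s (+12), pos 3: a→b (+1), pos 4: r→v (+4), pos 5: d→p (+12) — repeating every 3. A repeating key of period 3 is used — shifts +1, +4, +12 over and over.
For global: g+1=h, l+4=p, o+12=a, b+1=c, a+4=e, l+12=x.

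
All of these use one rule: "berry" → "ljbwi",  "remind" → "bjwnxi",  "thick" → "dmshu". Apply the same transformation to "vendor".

Shifts by position in berry: pos 0: b→l (+10), pos 1: e→j (+5), pos 2: r→b (+10), pos 3: r→w (+5) — repeating every 2. The shifts repeat in a cycle of length 2: positions 0,1,… shift by +10, +5, then the pattern repeats.
For vendor: v+10=f, e+5=j, n+10=x, d+5=i, o+10=y, r+5=w.

fjxiyw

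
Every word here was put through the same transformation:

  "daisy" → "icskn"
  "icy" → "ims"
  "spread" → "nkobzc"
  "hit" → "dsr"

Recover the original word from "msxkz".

panic

The output letters match the input read backwards, each shifted +10: daisy reversed is ysiad. Read the word backwards and shift each letter +10.
Decoding msxkz: shift back: m−10=c, s−10=i, x−10=n, k−10=a, z−10=p → cinap; then reverse → panic.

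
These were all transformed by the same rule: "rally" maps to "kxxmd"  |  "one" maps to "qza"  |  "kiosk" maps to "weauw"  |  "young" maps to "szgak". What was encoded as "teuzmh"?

vanish

The output letters match the input read backwards, each shifted +12: rally reversed is yllar. Read the word backwards and shift each letter +12.
Reversing it on teuzmh: shift back: t−12=h, e−12=s, u−12=i, z−12=n, m−12=a, h−12=v → hsinav; then reverse → vanish.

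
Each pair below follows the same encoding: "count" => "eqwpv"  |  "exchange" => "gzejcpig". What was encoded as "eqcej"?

coach

Every letter moves 2 places later in the alphabet, wrapping around z→a.
Undoing it on eqcej: e−2=c, q−2=o, c−2=a, e−2=c, j−2=h.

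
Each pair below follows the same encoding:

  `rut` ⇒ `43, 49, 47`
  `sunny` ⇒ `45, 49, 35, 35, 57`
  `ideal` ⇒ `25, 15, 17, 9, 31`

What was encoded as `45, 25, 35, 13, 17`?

since

r(#18)→43 and u(#21)→49: differences scale by 2, so n = 2·pos + 7. Each letter becomes 2×(its alphabet position, a=1..z=26) + 7.
Decoding 45, 25, 35, 13, 17: 45→(45−7)÷2=19=s, 25→(25−7)÷2=9=i, 35→(35−7)÷2=14=n, 13→(13−7)÷2=3=c, 17→(17−7)÷2=5=e.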